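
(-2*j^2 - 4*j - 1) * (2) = -4*j^2 - 8*j - 2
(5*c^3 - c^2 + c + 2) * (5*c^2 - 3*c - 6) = 25*c^5 - 20*c^4 - 22*c^3 + 13*c^2 - 12*c - 12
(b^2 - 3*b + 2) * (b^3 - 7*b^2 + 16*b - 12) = b^5 - 10*b^4 + 39*b^3 - 74*b^2 + 68*b - 24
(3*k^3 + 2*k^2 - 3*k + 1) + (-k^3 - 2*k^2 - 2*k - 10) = 2*k^3 - 5*k - 9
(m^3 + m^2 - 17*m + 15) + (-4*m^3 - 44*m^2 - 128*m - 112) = -3*m^3 - 43*m^2 - 145*m - 97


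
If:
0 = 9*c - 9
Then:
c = 1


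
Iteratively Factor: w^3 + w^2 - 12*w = (w - 3)*(w^2 + 4*w) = (w - 3)*(w + 4)*(w)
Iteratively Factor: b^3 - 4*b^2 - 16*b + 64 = (b + 4)*(b^2 - 8*b + 16) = (b - 4)*(b + 4)*(b - 4)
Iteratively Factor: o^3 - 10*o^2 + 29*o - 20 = (o - 4)*(o^2 - 6*o + 5) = (o - 5)*(o - 4)*(o - 1)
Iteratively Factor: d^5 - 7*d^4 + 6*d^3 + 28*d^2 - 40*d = (d - 5)*(d^4 - 2*d^3 - 4*d^2 + 8*d) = (d - 5)*(d - 2)*(d^3 - 4*d) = (d - 5)*(d - 2)^2*(d^2 + 2*d) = (d - 5)*(d - 2)^2*(d + 2)*(d)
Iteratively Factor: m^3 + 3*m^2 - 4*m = (m + 4)*(m^2 - m) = (m - 1)*(m + 4)*(m)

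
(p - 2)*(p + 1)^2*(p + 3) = p^4 + 3*p^3 - 3*p^2 - 11*p - 6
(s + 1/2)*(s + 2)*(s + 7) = s^3 + 19*s^2/2 + 37*s/2 + 7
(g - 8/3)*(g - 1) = g^2 - 11*g/3 + 8/3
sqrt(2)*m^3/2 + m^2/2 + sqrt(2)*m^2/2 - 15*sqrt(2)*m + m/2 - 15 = (m - 5)*(m + 6)*(sqrt(2)*m/2 + 1/2)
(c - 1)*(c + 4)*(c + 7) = c^3 + 10*c^2 + 17*c - 28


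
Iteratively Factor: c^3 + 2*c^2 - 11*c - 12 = (c + 4)*(c^2 - 2*c - 3) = (c - 3)*(c + 4)*(c + 1)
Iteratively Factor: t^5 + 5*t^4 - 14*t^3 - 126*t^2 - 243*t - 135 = (t + 3)*(t^4 + 2*t^3 - 20*t^2 - 66*t - 45) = (t + 3)^2*(t^3 - t^2 - 17*t - 15) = (t - 5)*(t + 3)^2*(t^2 + 4*t + 3) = (t - 5)*(t + 3)^3*(t + 1)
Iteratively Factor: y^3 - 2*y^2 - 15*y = (y)*(y^2 - 2*y - 15) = y*(y - 5)*(y + 3)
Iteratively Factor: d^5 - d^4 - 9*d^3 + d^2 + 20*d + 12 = (d + 1)*(d^4 - 2*d^3 - 7*d^2 + 8*d + 12) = (d - 2)*(d + 1)*(d^3 - 7*d - 6) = (d - 3)*(d - 2)*(d + 1)*(d^2 + 3*d + 2) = (d - 3)*(d - 2)*(d + 1)^2*(d + 2)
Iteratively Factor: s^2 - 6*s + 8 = (s - 4)*(s - 2)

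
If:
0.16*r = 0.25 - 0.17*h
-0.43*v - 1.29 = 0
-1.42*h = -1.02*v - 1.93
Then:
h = -0.80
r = 2.41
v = -3.00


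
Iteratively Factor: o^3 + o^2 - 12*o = (o)*(o^2 + o - 12) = o*(o - 3)*(o + 4)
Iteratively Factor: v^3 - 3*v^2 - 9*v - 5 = (v + 1)*(v^2 - 4*v - 5) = (v + 1)^2*(v - 5)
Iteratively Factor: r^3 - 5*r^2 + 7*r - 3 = (r - 1)*(r^2 - 4*r + 3) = (r - 3)*(r - 1)*(r - 1)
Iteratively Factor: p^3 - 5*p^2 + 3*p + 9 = (p + 1)*(p^2 - 6*p + 9) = (p - 3)*(p + 1)*(p - 3)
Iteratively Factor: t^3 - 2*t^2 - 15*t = (t)*(t^2 - 2*t - 15) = t*(t + 3)*(t - 5)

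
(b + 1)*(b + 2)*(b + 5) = b^3 + 8*b^2 + 17*b + 10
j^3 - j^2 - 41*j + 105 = (j - 5)*(j - 3)*(j + 7)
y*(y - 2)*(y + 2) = y^3 - 4*y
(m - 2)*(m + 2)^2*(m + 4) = m^4 + 6*m^3 + 4*m^2 - 24*m - 32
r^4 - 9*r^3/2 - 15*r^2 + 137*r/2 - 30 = (r - 5)*(r - 3)*(r - 1/2)*(r + 4)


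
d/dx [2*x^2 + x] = 4*x + 1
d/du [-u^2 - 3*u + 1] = -2*u - 3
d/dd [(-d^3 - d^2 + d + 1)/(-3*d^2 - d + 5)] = (3*d^4 + 2*d^3 - 11*d^2 - 4*d + 6)/(9*d^4 + 6*d^3 - 29*d^2 - 10*d + 25)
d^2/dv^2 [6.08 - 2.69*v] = 0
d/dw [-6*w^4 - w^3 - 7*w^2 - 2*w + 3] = -24*w^3 - 3*w^2 - 14*w - 2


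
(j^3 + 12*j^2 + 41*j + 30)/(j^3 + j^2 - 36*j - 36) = (j + 5)/(j - 6)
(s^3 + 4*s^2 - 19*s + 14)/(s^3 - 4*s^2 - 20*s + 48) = (s^2 + 6*s - 7)/(s^2 - 2*s - 24)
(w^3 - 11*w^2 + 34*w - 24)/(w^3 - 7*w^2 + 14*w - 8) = (w - 6)/(w - 2)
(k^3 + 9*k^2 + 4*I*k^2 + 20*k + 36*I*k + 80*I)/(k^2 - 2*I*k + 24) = (k^2 + 9*k + 20)/(k - 6*I)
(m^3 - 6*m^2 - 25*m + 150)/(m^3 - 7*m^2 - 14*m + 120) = (m + 5)/(m + 4)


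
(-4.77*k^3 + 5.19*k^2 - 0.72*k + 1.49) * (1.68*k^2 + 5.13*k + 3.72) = -8.0136*k^5 - 15.7509*k^4 + 7.6707*k^3 + 18.1164*k^2 + 4.9653*k + 5.5428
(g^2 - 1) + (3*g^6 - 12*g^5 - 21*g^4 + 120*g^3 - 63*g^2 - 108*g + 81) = 3*g^6 - 12*g^5 - 21*g^4 + 120*g^3 - 62*g^2 - 108*g + 80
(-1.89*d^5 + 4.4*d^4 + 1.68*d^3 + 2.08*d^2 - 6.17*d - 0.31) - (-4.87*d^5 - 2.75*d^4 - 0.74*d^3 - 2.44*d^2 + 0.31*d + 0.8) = 2.98*d^5 + 7.15*d^4 + 2.42*d^3 + 4.52*d^2 - 6.48*d - 1.11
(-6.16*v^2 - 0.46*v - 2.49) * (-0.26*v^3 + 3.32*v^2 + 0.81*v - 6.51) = 1.6016*v^5 - 20.3316*v^4 - 5.8694*v^3 + 31.4622*v^2 + 0.9777*v + 16.2099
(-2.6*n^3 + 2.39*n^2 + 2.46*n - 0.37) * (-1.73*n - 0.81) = 4.498*n^4 - 2.0287*n^3 - 6.1917*n^2 - 1.3525*n + 0.2997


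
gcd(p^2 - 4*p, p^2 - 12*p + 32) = p - 4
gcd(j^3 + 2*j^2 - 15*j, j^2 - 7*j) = j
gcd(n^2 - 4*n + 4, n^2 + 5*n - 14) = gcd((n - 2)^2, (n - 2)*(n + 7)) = n - 2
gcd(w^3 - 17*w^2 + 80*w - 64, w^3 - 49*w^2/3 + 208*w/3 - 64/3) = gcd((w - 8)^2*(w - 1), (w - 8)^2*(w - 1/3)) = w^2 - 16*w + 64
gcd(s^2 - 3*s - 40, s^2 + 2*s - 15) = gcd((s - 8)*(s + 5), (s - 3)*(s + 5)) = s + 5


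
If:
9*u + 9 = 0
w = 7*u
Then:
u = -1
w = -7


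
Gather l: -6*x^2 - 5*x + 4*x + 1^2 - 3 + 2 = -6*x^2 - x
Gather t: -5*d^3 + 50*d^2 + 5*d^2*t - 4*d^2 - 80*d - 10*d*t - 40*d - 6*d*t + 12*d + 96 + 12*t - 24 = -5*d^3 + 46*d^2 - 108*d + t*(5*d^2 - 16*d + 12) + 72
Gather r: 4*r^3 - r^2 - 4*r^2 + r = 4*r^3 - 5*r^2 + r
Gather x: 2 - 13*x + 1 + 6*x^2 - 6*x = 6*x^2 - 19*x + 3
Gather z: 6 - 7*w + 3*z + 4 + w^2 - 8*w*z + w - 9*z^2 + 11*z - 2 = w^2 - 6*w - 9*z^2 + z*(14 - 8*w) + 8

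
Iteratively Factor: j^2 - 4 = (j - 2)*(j + 2)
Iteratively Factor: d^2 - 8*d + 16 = (d - 4)*(d - 4)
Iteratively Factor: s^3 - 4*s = (s)*(s^2 - 4) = s*(s - 2)*(s + 2)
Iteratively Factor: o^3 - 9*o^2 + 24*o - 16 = (o - 4)*(o^2 - 5*o + 4) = (o - 4)*(o - 1)*(o - 4)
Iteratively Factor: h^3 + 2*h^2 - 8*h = (h - 2)*(h^2 + 4*h) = h*(h - 2)*(h + 4)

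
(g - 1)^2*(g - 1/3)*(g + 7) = g^4 + 14*g^3/3 - 44*g^2/3 + 34*g/3 - 7/3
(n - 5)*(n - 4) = n^2 - 9*n + 20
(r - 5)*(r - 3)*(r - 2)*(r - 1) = r^4 - 11*r^3 + 41*r^2 - 61*r + 30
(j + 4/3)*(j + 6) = j^2 + 22*j/3 + 8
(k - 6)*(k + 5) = k^2 - k - 30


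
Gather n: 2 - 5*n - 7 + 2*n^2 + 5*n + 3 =2*n^2 - 2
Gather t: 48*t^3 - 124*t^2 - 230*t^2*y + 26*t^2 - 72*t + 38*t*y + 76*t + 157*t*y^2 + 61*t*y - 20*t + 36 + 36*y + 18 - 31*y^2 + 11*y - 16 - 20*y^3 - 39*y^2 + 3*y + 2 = 48*t^3 + t^2*(-230*y - 98) + t*(157*y^2 + 99*y - 16) - 20*y^3 - 70*y^2 + 50*y + 40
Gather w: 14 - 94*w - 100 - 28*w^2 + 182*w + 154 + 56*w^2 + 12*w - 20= 28*w^2 + 100*w + 48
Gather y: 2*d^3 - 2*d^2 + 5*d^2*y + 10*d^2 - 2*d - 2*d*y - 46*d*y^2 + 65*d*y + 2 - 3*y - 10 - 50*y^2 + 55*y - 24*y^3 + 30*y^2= 2*d^3 + 8*d^2 - 2*d - 24*y^3 + y^2*(-46*d - 20) + y*(5*d^2 + 63*d + 52) - 8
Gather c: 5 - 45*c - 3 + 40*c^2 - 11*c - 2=40*c^2 - 56*c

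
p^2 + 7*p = p*(p + 7)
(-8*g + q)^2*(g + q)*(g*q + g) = 64*g^4*q + 64*g^4 + 48*g^3*q^2 + 48*g^3*q - 15*g^2*q^3 - 15*g^2*q^2 + g*q^4 + g*q^3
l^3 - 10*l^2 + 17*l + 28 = (l - 7)*(l - 4)*(l + 1)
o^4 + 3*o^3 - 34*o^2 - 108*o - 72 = (o - 6)*(o + 1)*(o + 2)*(o + 6)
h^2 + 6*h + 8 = (h + 2)*(h + 4)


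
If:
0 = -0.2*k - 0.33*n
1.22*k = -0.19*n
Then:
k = 0.00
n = 0.00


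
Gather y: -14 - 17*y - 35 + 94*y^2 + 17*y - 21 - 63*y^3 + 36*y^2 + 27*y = -63*y^3 + 130*y^2 + 27*y - 70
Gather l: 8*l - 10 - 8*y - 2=8*l - 8*y - 12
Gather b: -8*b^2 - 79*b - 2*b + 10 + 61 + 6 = -8*b^2 - 81*b + 77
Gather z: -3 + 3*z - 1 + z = 4*z - 4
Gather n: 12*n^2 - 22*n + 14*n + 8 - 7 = 12*n^2 - 8*n + 1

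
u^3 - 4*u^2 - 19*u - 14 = (u - 7)*(u + 1)*(u + 2)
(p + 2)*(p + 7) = p^2 + 9*p + 14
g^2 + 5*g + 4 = (g + 1)*(g + 4)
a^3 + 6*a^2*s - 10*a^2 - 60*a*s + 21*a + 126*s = (a - 7)*(a - 3)*(a + 6*s)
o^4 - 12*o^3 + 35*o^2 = o^2*(o - 7)*(o - 5)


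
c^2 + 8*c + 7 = (c + 1)*(c + 7)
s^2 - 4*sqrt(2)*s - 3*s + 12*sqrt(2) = (s - 3)*(s - 4*sqrt(2))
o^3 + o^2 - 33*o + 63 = (o - 3)^2*(o + 7)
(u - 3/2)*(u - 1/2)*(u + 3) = u^3 + u^2 - 21*u/4 + 9/4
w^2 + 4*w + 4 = (w + 2)^2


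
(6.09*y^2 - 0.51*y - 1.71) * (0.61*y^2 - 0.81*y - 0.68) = 3.7149*y^4 - 5.244*y^3 - 4.7712*y^2 + 1.7319*y + 1.1628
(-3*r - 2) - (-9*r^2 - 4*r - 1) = 9*r^2 + r - 1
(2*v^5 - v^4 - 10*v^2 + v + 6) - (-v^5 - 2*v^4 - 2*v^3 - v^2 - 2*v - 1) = 3*v^5 + v^4 + 2*v^3 - 9*v^2 + 3*v + 7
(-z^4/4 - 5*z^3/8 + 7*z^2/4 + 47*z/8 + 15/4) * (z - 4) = -z^5/4 + 3*z^4/8 + 17*z^3/4 - 9*z^2/8 - 79*z/4 - 15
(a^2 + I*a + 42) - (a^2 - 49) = I*a + 91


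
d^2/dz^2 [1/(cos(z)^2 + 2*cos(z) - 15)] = (-8*sin(z)^4 + 132*sin(z)^2 - 45*cos(z) - 3*cos(3*z) - 48)/(2*(cos(z) - 3)^3*(cos(z) + 5)^3)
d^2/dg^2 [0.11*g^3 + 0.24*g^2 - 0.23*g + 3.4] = 0.66*g + 0.48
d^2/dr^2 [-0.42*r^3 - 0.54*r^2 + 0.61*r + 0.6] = -2.52*r - 1.08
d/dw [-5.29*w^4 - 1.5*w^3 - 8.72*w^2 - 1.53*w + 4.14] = -21.16*w^3 - 4.5*w^2 - 17.44*w - 1.53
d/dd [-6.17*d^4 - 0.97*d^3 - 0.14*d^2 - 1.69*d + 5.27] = -24.68*d^3 - 2.91*d^2 - 0.28*d - 1.69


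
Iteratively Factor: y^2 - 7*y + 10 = (y - 5)*(y - 2)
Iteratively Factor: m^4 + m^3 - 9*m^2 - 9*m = (m + 1)*(m^3 - 9*m) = (m + 1)*(m + 3)*(m^2 - 3*m) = (m - 3)*(m + 1)*(m + 3)*(m)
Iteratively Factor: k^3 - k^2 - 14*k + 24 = (k - 3)*(k^2 + 2*k - 8) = (k - 3)*(k + 4)*(k - 2)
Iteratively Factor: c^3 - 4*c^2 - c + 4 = (c - 4)*(c^2 - 1) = (c - 4)*(c - 1)*(c + 1)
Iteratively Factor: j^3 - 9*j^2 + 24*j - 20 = (j - 2)*(j^2 - 7*j + 10) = (j - 5)*(j - 2)*(j - 2)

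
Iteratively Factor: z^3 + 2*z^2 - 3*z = (z)*(z^2 + 2*z - 3) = z*(z + 3)*(z - 1)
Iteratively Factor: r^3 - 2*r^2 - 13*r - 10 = (r + 2)*(r^2 - 4*r - 5) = (r + 1)*(r + 2)*(r - 5)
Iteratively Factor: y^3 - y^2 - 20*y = (y + 4)*(y^2 - 5*y) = y*(y + 4)*(y - 5)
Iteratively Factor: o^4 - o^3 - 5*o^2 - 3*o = (o + 1)*(o^3 - 2*o^2 - 3*o) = o*(o + 1)*(o^2 - 2*o - 3) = o*(o - 3)*(o + 1)*(o + 1)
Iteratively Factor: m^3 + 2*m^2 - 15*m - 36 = (m + 3)*(m^2 - m - 12) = (m + 3)^2*(m - 4)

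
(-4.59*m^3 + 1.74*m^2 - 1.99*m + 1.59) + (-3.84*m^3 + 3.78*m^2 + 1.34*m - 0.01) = -8.43*m^3 + 5.52*m^2 - 0.65*m + 1.58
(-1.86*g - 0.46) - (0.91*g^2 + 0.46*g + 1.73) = -0.91*g^2 - 2.32*g - 2.19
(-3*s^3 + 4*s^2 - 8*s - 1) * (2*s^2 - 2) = -6*s^5 + 8*s^4 - 10*s^3 - 10*s^2 + 16*s + 2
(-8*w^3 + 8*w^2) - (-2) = -8*w^3 + 8*w^2 + 2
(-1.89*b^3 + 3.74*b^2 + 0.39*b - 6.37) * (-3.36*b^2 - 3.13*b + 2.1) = 6.3504*b^5 - 6.6507*b^4 - 16.9856*b^3 + 28.0365*b^2 + 20.7571*b - 13.377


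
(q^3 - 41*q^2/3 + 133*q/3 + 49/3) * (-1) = -q^3 + 41*q^2/3 - 133*q/3 - 49/3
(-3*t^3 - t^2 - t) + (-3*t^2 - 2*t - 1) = -3*t^3 - 4*t^2 - 3*t - 1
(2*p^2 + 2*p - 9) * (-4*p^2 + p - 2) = -8*p^4 - 6*p^3 + 34*p^2 - 13*p + 18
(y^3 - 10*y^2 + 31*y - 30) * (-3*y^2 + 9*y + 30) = -3*y^5 + 39*y^4 - 153*y^3 + 69*y^2 + 660*y - 900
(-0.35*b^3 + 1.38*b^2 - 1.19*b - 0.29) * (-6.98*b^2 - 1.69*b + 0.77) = 2.443*b^5 - 9.0409*b^4 + 5.7045*b^3 + 5.0979*b^2 - 0.4262*b - 0.2233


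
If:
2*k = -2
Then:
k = -1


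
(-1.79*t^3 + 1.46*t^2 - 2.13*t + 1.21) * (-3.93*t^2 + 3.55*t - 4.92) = 7.0347*t^5 - 12.0923*t^4 + 22.3607*t^3 - 19.5*t^2 + 14.7751*t - 5.9532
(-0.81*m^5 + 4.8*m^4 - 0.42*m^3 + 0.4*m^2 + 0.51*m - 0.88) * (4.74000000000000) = -3.8394*m^5 + 22.752*m^4 - 1.9908*m^3 + 1.896*m^2 + 2.4174*m - 4.1712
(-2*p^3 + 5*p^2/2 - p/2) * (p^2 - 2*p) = -2*p^5 + 13*p^4/2 - 11*p^3/2 + p^2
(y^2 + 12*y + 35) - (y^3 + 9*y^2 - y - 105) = -y^3 - 8*y^2 + 13*y + 140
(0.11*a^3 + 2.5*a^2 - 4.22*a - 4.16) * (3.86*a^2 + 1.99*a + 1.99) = 0.4246*a^5 + 9.8689*a^4 - 11.0953*a^3 - 19.4804*a^2 - 16.6762*a - 8.2784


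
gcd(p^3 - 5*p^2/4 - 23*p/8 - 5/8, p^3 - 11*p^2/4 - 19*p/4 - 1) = p^2 + 5*p/4 + 1/4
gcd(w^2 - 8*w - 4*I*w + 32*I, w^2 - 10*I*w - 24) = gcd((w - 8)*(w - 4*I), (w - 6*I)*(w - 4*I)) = w - 4*I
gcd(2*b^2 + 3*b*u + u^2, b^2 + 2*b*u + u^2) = b + u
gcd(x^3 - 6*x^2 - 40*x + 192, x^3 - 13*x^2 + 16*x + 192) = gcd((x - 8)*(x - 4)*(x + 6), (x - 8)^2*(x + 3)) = x - 8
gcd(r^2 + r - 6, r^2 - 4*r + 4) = r - 2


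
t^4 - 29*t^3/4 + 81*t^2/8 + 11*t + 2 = (t - 4)^2*(t + 1/4)*(t + 1/2)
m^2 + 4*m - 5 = (m - 1)*(m + 5)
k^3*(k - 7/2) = k^4 - 7*k^3/2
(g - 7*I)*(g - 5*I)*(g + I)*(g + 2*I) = g^4 - 9*I*g^3 - g^2 - 81*I*g + 70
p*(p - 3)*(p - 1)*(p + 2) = p^4 - 2*p^3 - 5*p^2 + 6*p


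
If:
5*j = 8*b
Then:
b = 5*j/8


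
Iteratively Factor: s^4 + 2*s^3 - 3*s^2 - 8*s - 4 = (s + 1)*(s^3 + s^2 - 4*s - 4) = (s + 1)*(s + 2)*(s^2 - s - 2) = (s - 2)*(s + 1)*(s + 2)*(s + 1)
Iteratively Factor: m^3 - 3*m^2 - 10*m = (m)*(m^2 - 3*m - 10) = m*(m - 5)*(m + 2)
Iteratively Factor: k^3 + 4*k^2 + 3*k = (k + 1)*(k^2 + 3*k) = k*(k + 1)*(k + 3)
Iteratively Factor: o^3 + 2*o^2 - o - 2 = (o + 1)*(o^2 + o - 2) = (o - 1)*(o + 1)*(o + 2)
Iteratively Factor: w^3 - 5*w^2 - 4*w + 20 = (w + 2)*(w^2 - 7*w + 10) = (w - 5)*(w + 2)*(w - 2)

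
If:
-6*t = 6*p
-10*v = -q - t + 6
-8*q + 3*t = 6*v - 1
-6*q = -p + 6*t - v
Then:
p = 323/735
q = 101/245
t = -323/735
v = -443/735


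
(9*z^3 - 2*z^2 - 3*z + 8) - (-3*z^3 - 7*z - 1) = 12*z^3 - 2*z^2 + 4*z + 9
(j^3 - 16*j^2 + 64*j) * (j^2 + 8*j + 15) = j^5 - 8*j^4 - 49*j^3 + 272*j^2 + 960*j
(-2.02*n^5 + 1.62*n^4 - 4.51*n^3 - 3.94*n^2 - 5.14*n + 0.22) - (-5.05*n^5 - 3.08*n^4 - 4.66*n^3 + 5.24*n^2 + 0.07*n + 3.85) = 3.03*n^5 + 4.7*n^4 + 0.15*n^3 - 9.18*n^2 - 5.21*n - 3.63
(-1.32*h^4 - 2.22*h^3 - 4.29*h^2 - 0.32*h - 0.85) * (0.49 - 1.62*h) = 2.1384*h^5 + 2.9496*h^4 + 5.862*h^3 - 1.5837*h^2 + 1.2202*h - 0.4165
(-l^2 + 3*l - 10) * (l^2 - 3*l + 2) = -l^4 + 6*l^3 - 21*l^2 + 36*l - 20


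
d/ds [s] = 1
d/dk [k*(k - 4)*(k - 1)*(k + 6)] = 4*k^3 + 3*k^2 - 52*k + 24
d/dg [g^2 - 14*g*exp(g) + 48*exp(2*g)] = -14*g*exp(g) + 2*g + 96*exp(2*g) - 14*exp(g)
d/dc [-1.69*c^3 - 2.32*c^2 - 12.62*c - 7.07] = -5.07*c^2 - 4.64*c - 12.62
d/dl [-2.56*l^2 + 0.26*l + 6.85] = 0.26 - 5.12*l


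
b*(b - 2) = b^2 - 2*b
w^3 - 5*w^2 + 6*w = w*(w - 3)*(w - 2)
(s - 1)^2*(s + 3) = s^3 + s^2 - 5*s + 3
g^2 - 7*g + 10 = (g - 5)*(g - 2)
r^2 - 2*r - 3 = (r - 3)*(r + 1)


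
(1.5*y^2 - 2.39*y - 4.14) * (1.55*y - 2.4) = 2.325*y^3 - 7.3045*y^2 - 0.681*y + 9.936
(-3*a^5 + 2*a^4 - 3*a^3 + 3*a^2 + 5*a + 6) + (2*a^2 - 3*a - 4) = -3*a^5 + 2*a^4 - 3*a^3 + 5*a^2 + 2*a + 2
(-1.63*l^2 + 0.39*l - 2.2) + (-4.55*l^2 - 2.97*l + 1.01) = -6.18*l^2 - 2.58*l - 1.19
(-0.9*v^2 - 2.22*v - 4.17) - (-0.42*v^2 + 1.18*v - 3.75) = -0.48*v^2 - 3.4*v - 0.42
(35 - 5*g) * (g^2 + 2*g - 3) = -5*g^3 + 25*g^2 + 85*g - 105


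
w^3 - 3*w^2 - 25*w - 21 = (w - 7)*(w + 1)*(w + 3)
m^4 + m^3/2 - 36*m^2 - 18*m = m*(m - 6)*(m + 1/2)*(m + 6)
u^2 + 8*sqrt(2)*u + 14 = (u + sqrt(2))*(u + 7*sqrt(2))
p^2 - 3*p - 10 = (p - 5)*(p + 2)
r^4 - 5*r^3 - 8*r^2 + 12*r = r*(r - 6)*(r - 1)*(r + 2)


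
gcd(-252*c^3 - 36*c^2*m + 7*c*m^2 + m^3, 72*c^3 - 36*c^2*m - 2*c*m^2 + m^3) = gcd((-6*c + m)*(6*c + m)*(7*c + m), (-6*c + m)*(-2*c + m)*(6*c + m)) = 36*c^2 - m^2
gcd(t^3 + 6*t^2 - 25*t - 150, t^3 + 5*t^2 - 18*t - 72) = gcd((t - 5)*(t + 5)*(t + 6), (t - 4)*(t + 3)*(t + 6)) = t + 6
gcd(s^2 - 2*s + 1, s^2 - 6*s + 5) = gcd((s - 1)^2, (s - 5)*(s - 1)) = s - 1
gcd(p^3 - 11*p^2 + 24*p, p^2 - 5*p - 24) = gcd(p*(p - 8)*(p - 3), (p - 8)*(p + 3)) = p - 8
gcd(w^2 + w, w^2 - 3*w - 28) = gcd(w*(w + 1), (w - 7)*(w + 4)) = 1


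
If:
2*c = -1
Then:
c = -1/2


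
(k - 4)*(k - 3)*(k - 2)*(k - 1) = k^4 - 10*k^3 + 35*k^2 - 50*k + 24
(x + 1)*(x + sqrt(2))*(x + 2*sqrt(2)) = x^3 + x^2 + 3*sqrt(2)*x^2 + 4*x + 3*sqrt(2)*x + 4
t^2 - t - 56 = (t - 8)*(t + 7)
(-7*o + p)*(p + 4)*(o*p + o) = -7*o^2*p^2 - 35*o^2*p - 28*o^2 + o*p^3 + 5*o*p^2 + 4*o*p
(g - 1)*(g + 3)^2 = g^3 + 5*g^2 + 3*g - 9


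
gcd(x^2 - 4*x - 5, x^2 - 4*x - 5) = x^2 - 4*x - 5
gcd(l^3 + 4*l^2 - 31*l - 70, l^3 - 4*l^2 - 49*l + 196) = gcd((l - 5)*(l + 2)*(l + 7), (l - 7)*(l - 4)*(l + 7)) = l + 7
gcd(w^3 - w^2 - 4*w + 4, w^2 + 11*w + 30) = 1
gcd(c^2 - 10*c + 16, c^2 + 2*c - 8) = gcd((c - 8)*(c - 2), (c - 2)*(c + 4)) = c - 2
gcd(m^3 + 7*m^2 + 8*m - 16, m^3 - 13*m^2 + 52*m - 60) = 1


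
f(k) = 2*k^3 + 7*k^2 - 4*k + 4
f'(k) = 6*k^2 + 14*k - 4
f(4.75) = 357.28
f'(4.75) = 197.88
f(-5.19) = -66.28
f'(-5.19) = 84.96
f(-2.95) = 25.37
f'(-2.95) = 6.92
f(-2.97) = 25.23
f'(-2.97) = 7.35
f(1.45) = 19.01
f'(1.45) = 28.92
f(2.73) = 85.94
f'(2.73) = 78.94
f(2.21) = 50.94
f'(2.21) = 56.24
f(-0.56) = 8.08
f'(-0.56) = -9.96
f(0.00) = 4.00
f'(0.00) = -4.00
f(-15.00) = -5111.00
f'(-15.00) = 1136.00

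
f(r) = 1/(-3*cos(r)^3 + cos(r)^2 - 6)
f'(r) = (-9*sin(r)*cos(r)^2 + 2*sin(r)*cos(r))/(-3*cos(r)^3 + cos(r)^2 - 6)^2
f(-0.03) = -0.13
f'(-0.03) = 0.00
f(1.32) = -0.17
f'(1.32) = -0.00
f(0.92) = -0.16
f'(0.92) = -0.04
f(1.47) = -0.17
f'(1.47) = 0.00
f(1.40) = -0.17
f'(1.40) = 0.00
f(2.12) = -0.19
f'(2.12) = -0.11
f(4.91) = -0.17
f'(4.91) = -0.00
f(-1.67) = -0.17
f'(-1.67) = 0.01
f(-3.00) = -0.47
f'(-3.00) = 0.34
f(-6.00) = -0.13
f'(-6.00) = -0.03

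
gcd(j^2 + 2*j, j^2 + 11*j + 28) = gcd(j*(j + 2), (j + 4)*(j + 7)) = 1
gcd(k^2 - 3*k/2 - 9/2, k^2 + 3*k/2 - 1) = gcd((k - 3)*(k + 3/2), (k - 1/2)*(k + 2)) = 1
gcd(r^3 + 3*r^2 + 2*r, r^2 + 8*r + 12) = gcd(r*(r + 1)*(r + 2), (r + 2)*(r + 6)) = r + 2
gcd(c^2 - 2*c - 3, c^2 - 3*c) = c - 3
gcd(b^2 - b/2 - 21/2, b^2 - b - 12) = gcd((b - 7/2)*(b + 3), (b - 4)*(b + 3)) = b + 3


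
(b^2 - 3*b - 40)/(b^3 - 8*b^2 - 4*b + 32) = (b + 5)/(b^2 - 4)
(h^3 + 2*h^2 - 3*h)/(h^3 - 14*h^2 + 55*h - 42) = h*(h + 3)/(h^2 - 13*h + 42)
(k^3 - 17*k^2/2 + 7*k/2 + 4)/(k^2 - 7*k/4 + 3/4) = 2*(2*k^2 - 15*k - 8)/(4*k - 3)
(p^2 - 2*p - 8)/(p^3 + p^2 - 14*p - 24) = 1/(p + 3)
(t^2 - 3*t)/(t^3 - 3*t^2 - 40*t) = (3 - t)/(-t^2 + 3*t + 40)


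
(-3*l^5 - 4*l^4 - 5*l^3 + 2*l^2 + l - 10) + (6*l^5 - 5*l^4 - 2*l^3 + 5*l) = 3*l^5 - 9*l^4 - 7*l^3 + 2*l^2 + 6*l - 10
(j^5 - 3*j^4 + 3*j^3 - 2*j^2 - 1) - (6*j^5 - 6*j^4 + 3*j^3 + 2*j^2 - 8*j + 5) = -5*j^5 + 3*j^4 - 4*j^2 + 8*j - 6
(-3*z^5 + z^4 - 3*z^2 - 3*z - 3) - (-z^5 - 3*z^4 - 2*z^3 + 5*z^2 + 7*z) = -2*z^5 + 4*z^4 + 2*z^3 - 8*z^2 - 10*z - 3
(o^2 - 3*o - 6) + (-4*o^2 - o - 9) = -3*o^2 - 4*o - 15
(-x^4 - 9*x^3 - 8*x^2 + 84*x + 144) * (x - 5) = -x^5 - 4*x^4 + 37*x^3 + 124*x^2 - 276*x - 720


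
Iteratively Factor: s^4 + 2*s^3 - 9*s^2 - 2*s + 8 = (s - 1)*(s^3 + 3*s^2 - 6*s - 8) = (s - 1)*(s + 4)*(s^2 - s - 2) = (s - 2)*(s - 1)*(s + 4)*(s + 1)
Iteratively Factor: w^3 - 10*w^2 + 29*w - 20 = (w - 4)*(w^2 - 6*w + 5) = (w - 4)*(w - 1)*(w - 5)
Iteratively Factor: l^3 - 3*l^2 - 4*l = (l + 1)*(l^2 - 4*l) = l*(l + 1)*(l - 4)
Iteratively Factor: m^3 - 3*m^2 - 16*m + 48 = (m + 4)*(m^2 - 7*m + 12) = (m - 3)*(m + 4)*(m - 4)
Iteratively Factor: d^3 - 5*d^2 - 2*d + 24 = (d + 2)*(d^2 - 7*d + 12) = (d - 3)*(d + 2)*(d - 4)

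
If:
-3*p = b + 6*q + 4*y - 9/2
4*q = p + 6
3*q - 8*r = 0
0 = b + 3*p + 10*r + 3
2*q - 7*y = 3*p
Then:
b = 453/194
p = -270/97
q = 78/97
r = 117/388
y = 138/97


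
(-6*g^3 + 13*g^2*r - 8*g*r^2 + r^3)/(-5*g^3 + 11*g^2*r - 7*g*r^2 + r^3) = (-6*g + r)/(-5*g + r)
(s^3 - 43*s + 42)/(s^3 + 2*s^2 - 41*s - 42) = (s - 1)/(s + 1)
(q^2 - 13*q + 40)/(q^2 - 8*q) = (q - 5)/q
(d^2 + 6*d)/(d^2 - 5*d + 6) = d*(d + 6)/(d^2 - 5*d + 6)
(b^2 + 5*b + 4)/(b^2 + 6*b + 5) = (b + 4)/(b + 5)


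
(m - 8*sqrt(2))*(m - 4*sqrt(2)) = m^2 - 12*sqrt(2)*m + 64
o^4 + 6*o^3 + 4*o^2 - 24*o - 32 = (o - 2)*(o + 2)^2*(o + 4)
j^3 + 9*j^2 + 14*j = j*(j + 2)*(j + 7)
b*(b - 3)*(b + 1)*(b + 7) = b^4 + 5*b^3 - 17*b^2 - 21*b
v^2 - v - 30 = (v - 6)*(v + 5)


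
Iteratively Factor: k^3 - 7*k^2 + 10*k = (k - 5)*(k^2 - 2*k) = (k - 5)*(k - 2)*(k)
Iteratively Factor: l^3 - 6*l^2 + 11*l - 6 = (l - 3)*(l^2 - 3*l + 2) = (l - 3)*(l - 2)*(l - 1)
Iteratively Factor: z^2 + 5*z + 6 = (z + 3)*(z + 2)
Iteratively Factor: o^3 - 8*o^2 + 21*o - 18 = (o - 3)*(o^2 - 5*o + 6) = (o - 3)*(o - 2)*(o - 3)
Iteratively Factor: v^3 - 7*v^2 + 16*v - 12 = (v - 2)*(v^2 - 5*v + 6) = (v - 3)*(v - 2)*(v - 2)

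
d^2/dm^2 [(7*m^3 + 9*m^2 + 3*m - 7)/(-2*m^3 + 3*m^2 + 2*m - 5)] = 4*(-39*m^6 - 60*m^5 + 267*m^4 + 88*m^3 + 45*m^2 - 372*m - 61)/(8*m^9 - 36*m^8 + 30*m^7 + 105*m^6 - 210*m^5 - 21*m^4 + 322*m^3 - 165*m^2 - 150*m + 125)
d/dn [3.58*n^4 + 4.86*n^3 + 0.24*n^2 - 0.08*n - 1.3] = 14.32*n^3 + 14.58*n^2 + 0.48*n - 0.08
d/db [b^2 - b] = 2*b - 1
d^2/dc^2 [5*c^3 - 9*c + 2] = 30*c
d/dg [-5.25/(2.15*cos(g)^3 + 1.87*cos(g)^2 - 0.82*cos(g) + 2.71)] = (-33.8625*cos(g)^2 - 19.635*cos(g) + 4.305)*sin(g)/(2.15*cos(g)^3 + 1.87*cos(g)^2 - 0.82*cos(g) + 2.71)^2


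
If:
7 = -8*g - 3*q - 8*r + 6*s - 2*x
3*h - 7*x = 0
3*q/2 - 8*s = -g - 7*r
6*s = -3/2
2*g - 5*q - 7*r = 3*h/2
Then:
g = -7*x/78 - 227/260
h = 7*x/3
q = -14*x/13 - 23/130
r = 19*x/78 - 8/65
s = -1/4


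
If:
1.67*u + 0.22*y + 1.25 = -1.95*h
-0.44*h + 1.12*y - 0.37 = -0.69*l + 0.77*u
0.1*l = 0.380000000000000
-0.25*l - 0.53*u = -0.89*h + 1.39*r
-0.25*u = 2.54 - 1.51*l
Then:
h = -11.84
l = 3.80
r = -13.14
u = 12.79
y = 2.13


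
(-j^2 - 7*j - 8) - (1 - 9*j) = -j^2 + 2*j - 9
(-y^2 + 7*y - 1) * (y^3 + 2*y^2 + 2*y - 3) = -y^5 + 5*y^4 + 11*y^3 + 15*y^2 - 23*y + 3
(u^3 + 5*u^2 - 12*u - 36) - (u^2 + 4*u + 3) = u^3 + 4*u^2 - 16*u - 39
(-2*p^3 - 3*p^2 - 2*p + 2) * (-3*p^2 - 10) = 6*p^5 + 9*p^4 + 26*p^3 + 24*p^2 + 20*p - 20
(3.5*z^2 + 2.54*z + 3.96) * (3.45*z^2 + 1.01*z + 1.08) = 12.075*z^4 + 12.298*z^3 + 20.0074*z^2 + 6.7428*z + 4.2768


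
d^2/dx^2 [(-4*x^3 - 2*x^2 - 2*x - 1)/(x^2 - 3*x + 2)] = 18*(-4*x^3 + 9*x^2 - 3*x - 3)/(x^6 - 9*x^5 + 33*x^4 - 63*x^3 + 66*x^2 - 36*x + 8)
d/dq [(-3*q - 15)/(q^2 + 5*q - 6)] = 3*(q^2 + 10*q + 31)/(q^4 + 10*q^3 + 13*q^2 - 60*q + 36)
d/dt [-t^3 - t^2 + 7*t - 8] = -3*t^2 - 2*t + 7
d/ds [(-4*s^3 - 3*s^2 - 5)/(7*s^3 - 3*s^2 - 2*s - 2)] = (33*s^4 + 16*s^3 + 135*s^2 - 18*s - 10)/(49*s^6 - 42*s^5 - 19*s^4 - 16*s^3 + 16*s^2 + 8*s + 4)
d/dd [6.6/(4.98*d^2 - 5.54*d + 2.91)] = (36.564 - 65.736*d)/(4.98*d^2 - 5.54*d + 2.91)^2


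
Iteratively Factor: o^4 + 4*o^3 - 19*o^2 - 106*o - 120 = (o + 3)*(o^3 + o^2 - 22*o - 40) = (o + 3)*(o + 4)*(o^2 - 3*o - 10) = (o - 5)*(o + 3)*(o + 4)*(o + 2)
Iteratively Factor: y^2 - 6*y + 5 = (y - 1)*(y - 5)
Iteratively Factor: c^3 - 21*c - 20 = (c + 4)*(c^2 - 4*c - 5) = (c - 5)*(c + 4)*(c + 1)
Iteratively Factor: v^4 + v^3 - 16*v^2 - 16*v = (v)*(v^3 + v^2 - 16*v - 16) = v*(v + 1)*(v^2 - 16) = v*(v + 1)*(v + 4)*(v - 4)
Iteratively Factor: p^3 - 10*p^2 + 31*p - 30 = (p - 3)*(p^2 - 7*p + 10) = (p - 3)*(p - 2)*(p - 5)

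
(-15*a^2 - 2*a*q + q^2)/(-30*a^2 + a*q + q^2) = (3*a + q)/(6*a + q)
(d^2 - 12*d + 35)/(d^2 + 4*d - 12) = (d^2 - 12*d + 35)/(d^2 + 4*d - 12)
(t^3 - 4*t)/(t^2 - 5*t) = (t^2 - 4)/(t - 5)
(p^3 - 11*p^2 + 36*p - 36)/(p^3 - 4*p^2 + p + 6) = (p - 6)/(p + 1)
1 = 1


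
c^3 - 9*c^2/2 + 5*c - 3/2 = (c - 3)*(c - 1)*(c - 1/2)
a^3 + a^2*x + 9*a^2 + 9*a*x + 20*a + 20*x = (a + 4)*(a + 5)*(a + x)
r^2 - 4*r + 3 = (r - 3)*(r - 1)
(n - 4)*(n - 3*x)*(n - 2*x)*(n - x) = n^4 - 6*n^3*x - 4*n^3 + 11*n^2*x^2 + 24*n^2*x - 6*n*x^3 - 44*n*x^2 + 24*x^3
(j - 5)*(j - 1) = j^2 - 6*j + 5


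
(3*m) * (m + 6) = 3*m^2 + 18*m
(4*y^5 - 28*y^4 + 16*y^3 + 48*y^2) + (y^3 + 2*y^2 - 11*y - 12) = 4*y^5 - 28*y^4 + 17*y^3 + 50*y^2 - 11*y - 12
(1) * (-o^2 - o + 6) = -o^2 - o + 6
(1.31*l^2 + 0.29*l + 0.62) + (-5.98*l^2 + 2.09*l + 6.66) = -4.67*l^2 + 2.38*l + 7.28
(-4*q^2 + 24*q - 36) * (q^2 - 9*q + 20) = -4*q^4 + 60*q^3 - 332*q^2 + 804*q - 720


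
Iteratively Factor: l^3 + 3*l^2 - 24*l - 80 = (l + 4)*(l^2 - l - 20) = (l + 4)^2*(l - 5)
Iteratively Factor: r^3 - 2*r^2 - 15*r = (r + 3)*(r^2 - 5*r) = (r - 5)*(r + 3)*(r)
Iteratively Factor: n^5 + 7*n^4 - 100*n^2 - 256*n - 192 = (n + 3)*(n^4 + 4*n^3 - 12*n^2 - 64*n - 64) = (n + 2)*(n + 3)*(n^3 + 2*n^2 - 16*n - 32) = (n + 2)*(n + 3)*(n + 4)*(n^2 - 2*n - 8) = (n + 2)^2*(n + 3)*(n + 4)*(n - 4)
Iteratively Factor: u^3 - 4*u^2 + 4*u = (u - 2)*(u^2 - 2*u) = (u - 2)^2*(u)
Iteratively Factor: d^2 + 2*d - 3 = (d + 3)*(d - 1)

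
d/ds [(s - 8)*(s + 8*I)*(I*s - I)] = 3*I*s^2 + s*(-16 - 18*I) + 72 + 8*I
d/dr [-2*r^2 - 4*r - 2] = -4*r - 4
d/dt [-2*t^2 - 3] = -4*t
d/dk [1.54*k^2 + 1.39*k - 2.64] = 3.08*k + 1.39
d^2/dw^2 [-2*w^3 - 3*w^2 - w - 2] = -12*w - 6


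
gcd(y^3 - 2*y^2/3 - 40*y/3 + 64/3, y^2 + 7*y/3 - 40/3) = y - 8/3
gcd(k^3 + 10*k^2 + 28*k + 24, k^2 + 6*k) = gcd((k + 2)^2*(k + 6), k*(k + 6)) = k + 6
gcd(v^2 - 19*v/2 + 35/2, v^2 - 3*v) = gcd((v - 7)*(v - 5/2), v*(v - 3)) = 1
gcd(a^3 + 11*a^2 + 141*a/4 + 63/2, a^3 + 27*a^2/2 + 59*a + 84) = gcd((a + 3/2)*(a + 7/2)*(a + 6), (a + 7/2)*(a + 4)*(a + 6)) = a^2 + 19*a/2 + 21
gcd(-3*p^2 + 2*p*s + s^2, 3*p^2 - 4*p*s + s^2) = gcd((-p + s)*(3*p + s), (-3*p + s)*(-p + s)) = p - s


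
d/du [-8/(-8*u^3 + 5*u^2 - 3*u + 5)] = 8*(-24*u^2 + 10*u - 3)/(8*u^3 - 5*u^2 + 3*u - 5)^2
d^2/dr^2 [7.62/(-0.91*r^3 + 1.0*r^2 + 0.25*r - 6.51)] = ((41.6052*r - 15.24)*(0.91*r^3 - 1.0*r^2 - 0.25*r + 6.51) - 7.62*(-5.46*r^2 + 4.0*r + 0.5)*(-2.73*r^2 + 2.0*r + 0.25))/(0.91*r^3 - 1.0*r^2 - 0.25*r + 6.51)^3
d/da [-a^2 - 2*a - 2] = -2*a - 2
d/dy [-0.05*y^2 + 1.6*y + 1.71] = 1.6 - 0.1*y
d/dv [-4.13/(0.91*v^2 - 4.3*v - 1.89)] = (7.5166*v - 17.759)/(-0.91*v^2 + 4.3*v + 1.89)^2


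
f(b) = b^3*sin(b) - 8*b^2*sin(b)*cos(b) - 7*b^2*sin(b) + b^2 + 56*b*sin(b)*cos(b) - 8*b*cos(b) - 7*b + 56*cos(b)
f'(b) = b^3*cos(b) + 8*b^2*sin(b)^2 + 3*b^2*sin(b) - 8*b^2*cos(b)^2 - 7*b^2*cos(b) - 56*b*sin(b)^2 - 16*b*sin(b)*cos(b) - 6*b*sin(b) + 56*b*cos(b)^2 + 2*b + 56*sin(b)*cos(b) - 56*sin(b) - 8*cos(b) - 7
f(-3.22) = -36.34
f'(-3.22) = -168.69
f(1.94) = -68.62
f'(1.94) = -112.39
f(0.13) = 54.51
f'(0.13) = -8.31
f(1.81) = -53.05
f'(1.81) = -125.80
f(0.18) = 54.14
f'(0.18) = -6.38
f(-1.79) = 1.22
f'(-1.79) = 164.01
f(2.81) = -83.23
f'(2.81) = 92.29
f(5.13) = 13.01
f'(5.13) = -54.62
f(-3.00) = -70.03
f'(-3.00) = -130.34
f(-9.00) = 128.91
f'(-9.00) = 378.21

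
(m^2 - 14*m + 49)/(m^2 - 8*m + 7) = (m - 7)/(m - 1)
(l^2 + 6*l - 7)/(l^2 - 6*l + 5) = (l + 7)/(l - 5)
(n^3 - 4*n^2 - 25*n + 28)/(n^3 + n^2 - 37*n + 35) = (n^2 - 3*n - 28)/(n^2 + 2*n - 35)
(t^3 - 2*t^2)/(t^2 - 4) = t^2/(t + 2)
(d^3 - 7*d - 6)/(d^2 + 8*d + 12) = (d^2 - 2*d - 3)/(d + 6)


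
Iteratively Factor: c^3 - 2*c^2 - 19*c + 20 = (c - 5)*(c^2 + 3*c - 4) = (c - 5)*(c - 1)*(c + 4)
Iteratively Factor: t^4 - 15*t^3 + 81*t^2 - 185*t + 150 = (t - 2)*(t^3 - 13*t^2 + 55*t - 75) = (t - 3)*(t - 2)*(t^2 - 10*t + 25) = (t - 5)*(t - 3)*(t - 2)*(t - 5)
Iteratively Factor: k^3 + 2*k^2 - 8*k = (k)*(k^2 + 2*k - 8) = k*(k - 2)*(k + 4)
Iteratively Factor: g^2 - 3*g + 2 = (g - 2)*(g - 1)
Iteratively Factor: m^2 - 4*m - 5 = (m - 5)*(m + 1)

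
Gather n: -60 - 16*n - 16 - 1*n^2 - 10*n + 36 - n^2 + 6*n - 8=-2*n^2 - 20*n - 48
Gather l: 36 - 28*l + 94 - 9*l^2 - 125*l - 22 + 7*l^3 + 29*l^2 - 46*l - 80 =7*l^3 + 20*l^2 - 199*l + 28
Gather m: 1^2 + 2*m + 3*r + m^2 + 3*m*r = m^2 + m*(3*r + 2) + 3*r + 1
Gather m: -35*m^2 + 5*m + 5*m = -35*m^2 + 10*m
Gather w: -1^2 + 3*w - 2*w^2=-2*w^2 + 3*w - 1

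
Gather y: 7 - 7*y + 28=35 - 7*y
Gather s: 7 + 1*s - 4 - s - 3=0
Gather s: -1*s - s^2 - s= -s^2 - 2*s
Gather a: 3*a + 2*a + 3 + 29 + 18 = 5*a + 50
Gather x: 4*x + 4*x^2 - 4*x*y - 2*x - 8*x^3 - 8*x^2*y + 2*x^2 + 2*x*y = -8*x^3 + x^2*(6 - 8*y) + x*(2 - 2*y)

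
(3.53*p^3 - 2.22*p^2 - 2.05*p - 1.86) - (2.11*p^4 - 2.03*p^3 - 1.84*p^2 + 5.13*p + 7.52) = -2.11*p^4 + 5.56*p^3 - 0.38*p^2 - 7.18*p - 9.38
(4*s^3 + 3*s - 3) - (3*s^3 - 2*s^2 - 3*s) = s^3 + 2*s^2 + 6*s - 3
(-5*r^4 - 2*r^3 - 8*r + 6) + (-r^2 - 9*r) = -5*r^4 - 2*r^3 - r^2 - 17*r + 6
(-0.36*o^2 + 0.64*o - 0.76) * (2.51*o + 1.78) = -0.9036*o^3 + 0.9656*o^2 - 0.7684*o - 1.3528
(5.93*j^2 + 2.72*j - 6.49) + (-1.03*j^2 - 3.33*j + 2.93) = 4.9*j^2 - 0.61*j - 3.56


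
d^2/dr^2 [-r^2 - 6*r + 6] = -2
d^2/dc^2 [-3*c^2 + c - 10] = -6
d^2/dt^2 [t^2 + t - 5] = 2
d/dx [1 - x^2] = -2*x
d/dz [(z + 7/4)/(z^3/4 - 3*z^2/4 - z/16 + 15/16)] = 4*(-32*z^3 - 36*z^2 + 168*z + 67)/(16*z^6 - 96*z^5 + 136*z^4 + 144*z^3 - 359*z^2 - 30*z + 225)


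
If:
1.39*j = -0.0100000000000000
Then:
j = -0.01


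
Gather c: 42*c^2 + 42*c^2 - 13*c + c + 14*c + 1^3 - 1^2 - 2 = 84*c^2 + 2*c - 2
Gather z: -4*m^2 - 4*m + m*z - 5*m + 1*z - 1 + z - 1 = -4*m^2 - 9*m + z*(m + 2) - 2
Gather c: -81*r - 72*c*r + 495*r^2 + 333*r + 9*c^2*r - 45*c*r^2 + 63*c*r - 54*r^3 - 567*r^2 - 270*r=9*c^2*r + c*(-45*r^2 - 9*r) - 54*r^3 - 72*r^2 - 18*r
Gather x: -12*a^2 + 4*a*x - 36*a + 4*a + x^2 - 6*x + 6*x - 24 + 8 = -12*a^2 + 4*a*x - 32*a + x^2 - 16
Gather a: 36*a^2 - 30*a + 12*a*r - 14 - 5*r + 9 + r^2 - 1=36*a^2 + a*(12*r - 30) + r^2 - 5*r - 6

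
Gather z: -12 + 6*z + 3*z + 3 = 9*z - 9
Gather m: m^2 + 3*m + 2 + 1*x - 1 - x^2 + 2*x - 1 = m^2 + 3*m - x^2 + 3*x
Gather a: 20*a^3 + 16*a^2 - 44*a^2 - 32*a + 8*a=20*a^3 - 28*a^2 - 24*a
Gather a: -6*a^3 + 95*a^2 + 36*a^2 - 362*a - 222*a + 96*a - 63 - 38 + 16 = -6*a^3 + 131*a^2 - 488*a - 85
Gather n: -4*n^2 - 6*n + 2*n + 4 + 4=-4*n^2 - 4*n + 8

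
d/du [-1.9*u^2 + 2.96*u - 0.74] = 2.96 - 3.8*u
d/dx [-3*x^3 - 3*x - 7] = -9*x^2 - 3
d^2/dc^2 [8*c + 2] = 0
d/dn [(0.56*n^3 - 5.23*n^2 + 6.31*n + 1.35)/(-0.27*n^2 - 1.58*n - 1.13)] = (-0.1512*n^4 - 1.7696*n^3 + 8.0687*n^2 + 12.5488*n - 4.9973)/(0.0729*n^4 + 0.8532*n^3 + 3.1066*n^2 + 3.5708*n + 1.2769)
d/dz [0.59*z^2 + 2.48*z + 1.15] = 1.18*z + 2.48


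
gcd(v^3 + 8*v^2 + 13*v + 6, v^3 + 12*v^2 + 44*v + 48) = v + 6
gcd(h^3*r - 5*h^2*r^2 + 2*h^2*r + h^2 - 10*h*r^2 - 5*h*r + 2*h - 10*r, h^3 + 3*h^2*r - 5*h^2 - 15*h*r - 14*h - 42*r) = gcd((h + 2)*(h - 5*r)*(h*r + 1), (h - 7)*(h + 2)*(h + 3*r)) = h + 2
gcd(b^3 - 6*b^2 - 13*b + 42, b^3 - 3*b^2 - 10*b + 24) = b^2 + b - 6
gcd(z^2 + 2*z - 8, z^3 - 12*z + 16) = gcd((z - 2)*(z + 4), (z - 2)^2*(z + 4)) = z^2 + 2*z - 8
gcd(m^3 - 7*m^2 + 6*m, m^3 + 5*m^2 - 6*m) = m^2 - m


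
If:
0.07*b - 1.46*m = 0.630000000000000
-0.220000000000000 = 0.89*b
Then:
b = -0.25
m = -0.44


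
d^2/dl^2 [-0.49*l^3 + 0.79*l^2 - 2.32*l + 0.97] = 1.58 - 2.94*l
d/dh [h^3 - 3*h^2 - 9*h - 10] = 3*h^2 - 6*h - 9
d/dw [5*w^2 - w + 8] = 10*w - 1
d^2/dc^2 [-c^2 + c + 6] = -2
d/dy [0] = 0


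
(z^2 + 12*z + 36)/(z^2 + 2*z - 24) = (z + 6)/(z - 4)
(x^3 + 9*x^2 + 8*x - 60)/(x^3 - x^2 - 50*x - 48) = (x^2 + 3*x - 10)/(x^2 - 7*x - 8)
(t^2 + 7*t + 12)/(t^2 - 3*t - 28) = (t + 3)/(t - 7)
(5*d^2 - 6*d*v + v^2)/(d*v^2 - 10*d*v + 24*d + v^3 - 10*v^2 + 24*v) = (5*d^2 - 6*d*v + v^2)/(d*v^2 - 10*d*v + 24*d + v^3 - 10*v^2 + 24*v)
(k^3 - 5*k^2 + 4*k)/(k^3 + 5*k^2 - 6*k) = (k - 4)/(k + 6)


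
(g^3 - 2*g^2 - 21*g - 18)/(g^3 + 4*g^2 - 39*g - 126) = (g + 1)/(g + 7)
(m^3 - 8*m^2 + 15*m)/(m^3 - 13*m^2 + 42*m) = (m^2 - 8*m + 15)/(m^2 - 13*m + 42)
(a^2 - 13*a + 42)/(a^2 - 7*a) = (a - 6)/a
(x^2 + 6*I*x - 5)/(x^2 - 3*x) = (x^2 + 6*I*x - 5)/(x*(x - 3))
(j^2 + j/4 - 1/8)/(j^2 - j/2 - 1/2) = (j - 1/4)/(j - 1)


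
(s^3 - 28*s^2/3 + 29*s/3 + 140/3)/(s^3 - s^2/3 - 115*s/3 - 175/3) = (s - 4)/(s + 5)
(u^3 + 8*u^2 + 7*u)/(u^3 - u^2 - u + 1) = u*(u + 7)/(u^2 - 2*u + 1)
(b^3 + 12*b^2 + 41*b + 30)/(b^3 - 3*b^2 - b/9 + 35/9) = 9*(b^2 + 11*b + 30)/(9*b^2 - 36*b + 35)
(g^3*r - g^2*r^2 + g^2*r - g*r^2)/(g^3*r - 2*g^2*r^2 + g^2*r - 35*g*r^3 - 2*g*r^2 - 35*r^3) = g*(-g + r)/(-g^2 + 2*g*r + 35*r^2)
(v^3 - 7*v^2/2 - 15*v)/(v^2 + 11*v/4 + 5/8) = 4*v*(v - 6)/(4*v + 1)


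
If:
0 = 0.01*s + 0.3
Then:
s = -30.00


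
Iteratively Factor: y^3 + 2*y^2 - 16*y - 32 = (y - 4)*(y^2 + 6*y + 8) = (y - 4)*(y + 2)*(y + 4)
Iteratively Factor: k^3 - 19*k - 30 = (k + 2)*(k^2 - 2*k - 15) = (k + 2)*(k + 3)*(k - 5)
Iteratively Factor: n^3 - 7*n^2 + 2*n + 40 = (n - 5)*(n^2 - 2*n - 8) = (n - 5)*(n - 4)*(n + 2)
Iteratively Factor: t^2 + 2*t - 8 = (t + 4)*(t - 2)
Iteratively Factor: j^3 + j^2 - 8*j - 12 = (j - 3)*(j^2 + 4*j + 4) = (j - 3)*(j + 2)*(j + 2)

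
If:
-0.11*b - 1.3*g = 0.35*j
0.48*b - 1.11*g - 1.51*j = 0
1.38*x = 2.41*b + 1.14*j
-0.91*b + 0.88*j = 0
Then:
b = 0.00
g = 0.00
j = 0.00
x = 0.00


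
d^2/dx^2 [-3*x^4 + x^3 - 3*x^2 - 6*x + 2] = -36*x^2 + 6*x - 6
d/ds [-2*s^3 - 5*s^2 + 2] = 2*s*(-3*s - 5)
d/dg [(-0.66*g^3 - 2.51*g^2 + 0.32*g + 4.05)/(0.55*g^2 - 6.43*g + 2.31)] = (-0.363*g^4 + 8.4876*g^3 + 11.3895*g^2 - 16.0512*g + 26.7807)/(0.3025*g^4 - 7.073*g^3 + 43.8859*g^2 - 29.7066*g + 5.3361)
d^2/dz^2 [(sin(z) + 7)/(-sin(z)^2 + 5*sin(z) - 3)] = (sin(z)^5 + 33*sin(z)^4 - 125*sin(z)^3 + 64*sin(z)^2 + 342*sin(z) - 338)/(sin(z)^2 - 5*sin(z) + 3)^3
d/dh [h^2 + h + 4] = 2*h + 1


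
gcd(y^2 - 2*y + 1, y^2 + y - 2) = y - 1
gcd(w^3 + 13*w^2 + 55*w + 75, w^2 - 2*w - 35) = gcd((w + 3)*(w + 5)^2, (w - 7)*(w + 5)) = w + 5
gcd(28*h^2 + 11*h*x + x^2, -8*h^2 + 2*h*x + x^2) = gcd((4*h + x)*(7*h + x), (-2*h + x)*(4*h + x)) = 4*h + x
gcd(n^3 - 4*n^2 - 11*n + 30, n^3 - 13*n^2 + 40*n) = n - 5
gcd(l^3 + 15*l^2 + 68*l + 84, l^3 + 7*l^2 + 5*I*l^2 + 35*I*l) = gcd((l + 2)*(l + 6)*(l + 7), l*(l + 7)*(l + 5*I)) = l + 7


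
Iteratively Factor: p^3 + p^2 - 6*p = (p)*(p^2 + p - 6) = p*(p + 3)*(p - 2)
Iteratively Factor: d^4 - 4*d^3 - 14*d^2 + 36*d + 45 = (d - 5)*(d^3 + d^2 - 9*d - 9) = (d - 5)*(d + 3)*(d^2 - 2*d - 3) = (d - 5)*(d - 3)*(d + 3)*(d + 1)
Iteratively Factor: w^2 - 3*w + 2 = (w - 2)*(w - 1)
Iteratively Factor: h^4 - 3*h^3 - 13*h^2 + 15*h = (h)*(h^3 - 3*h^2 - 13*h + 15) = h*(h - 5)*(h^2 + 2*h - 3) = h*(h - 5)*(h - 1)*(h + 3)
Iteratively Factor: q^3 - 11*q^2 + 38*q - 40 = (q - 5)*(q^2 - 6*q + 8) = (q - 5)*(q - 4)*(q - 2)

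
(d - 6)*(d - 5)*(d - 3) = d^3 - 14*d^2 + 63*d - 90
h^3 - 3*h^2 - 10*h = h*(h - 5)*(h + 2)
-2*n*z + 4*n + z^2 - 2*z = (-2*n + z)*(z - 2)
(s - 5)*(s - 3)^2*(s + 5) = s^4 - 6*s^3 - 16*s^2 + 150*s - 225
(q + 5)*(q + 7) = q^2 + 12*q + 35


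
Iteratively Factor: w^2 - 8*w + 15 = (w - 3)*(w - 5)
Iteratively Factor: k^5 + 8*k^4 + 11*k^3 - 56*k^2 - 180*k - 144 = (k + 3)*(k^4 + 5*k^3 - 4*k^2 - 44*k - 48) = (k + 2)*(k + 3)*(k^3 + 3*k^2 - 10*k - 24) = (k - 3)*(k + 2)*(k + 3)*(k^2 + 6*k + 8) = (k - 3)*(k + 2)*(k + 3)*(k + 4)*(k + 2)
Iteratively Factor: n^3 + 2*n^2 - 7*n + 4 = (n - 1)*(n^2 + 3*n - 4) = (n - 1)^2*(n + 4)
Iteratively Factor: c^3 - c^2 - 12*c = (c)*(c^2 - c - 12) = c*(c + 3)*(c - 4)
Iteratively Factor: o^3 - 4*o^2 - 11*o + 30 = (o - 2)*(o^2 - 2*o - 15) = (o - 5)*(o - 2)*(o + 3)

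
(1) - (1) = 0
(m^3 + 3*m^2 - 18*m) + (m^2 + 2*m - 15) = m^3 + 4*m^2 - 16*m - 15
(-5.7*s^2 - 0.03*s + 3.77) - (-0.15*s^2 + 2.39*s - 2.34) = -5.55*s^2 - 2.42*s + 6.11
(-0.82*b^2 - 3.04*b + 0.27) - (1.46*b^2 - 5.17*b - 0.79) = -2.28*b^2 + 2.13*b + 1.06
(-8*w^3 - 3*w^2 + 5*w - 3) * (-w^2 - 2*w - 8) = 8*w^5 + 19*w^4 + 65*w^3 + 17*w^2 - 34*w + 24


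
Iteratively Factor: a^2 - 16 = (a - 4)*(a + 4)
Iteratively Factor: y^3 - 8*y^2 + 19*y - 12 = (y - 3)*(y^2 - 5*y + 4) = (y - 3)*(y - 1)*(y - 4)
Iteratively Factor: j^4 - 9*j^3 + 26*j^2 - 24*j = (j)*(j^3 - 9*j^2 + 26*j - 24) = j*(j - 2)*(j^2 - 7*j + 12) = j*(j - 4)*(j - 2)*(j - 3)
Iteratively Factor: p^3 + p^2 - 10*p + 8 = (p - 2)*(p^2 + 3*p - 4) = (p - 2)*(p + 4)*(p - 1)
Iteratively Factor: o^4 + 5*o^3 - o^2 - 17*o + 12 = (o - 1)*(o^3 + 6*o^2 + 5*o - 12) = (o - 1)*(o + 3)*(o^2 + 3*o - 4) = (o - 1)^2*(o + 3)*(o + 4)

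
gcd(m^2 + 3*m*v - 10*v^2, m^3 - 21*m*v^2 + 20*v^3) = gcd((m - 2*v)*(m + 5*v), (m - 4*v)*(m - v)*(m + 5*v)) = m + 5*v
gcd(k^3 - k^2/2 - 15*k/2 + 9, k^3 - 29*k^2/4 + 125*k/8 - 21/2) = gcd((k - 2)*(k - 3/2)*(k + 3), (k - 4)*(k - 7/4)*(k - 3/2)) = k - 3/2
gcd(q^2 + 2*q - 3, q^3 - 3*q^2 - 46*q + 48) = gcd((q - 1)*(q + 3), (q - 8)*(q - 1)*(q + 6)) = q - 1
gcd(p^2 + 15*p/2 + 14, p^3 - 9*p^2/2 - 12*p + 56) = p + 7/2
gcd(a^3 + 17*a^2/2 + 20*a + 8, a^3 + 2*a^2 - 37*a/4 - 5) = a^2 + 9*a/2 + 2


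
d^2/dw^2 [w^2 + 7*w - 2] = 2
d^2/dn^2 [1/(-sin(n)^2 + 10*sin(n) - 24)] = 2*(2*sin(n)^4 - 15*sin(n)^3 - sin(n)^2 + 150*sin(n) - 76)/(sin(n)^2 - 10*sin(n) + 24)^3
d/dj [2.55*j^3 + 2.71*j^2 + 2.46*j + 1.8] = 7.65*j^2 + 5.42*j + 2.46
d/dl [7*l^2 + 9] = 14*l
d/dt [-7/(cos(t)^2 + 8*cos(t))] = -14*(cos(t) + 4)*sin(t)/((cos(t) + 8)^2*cos(t)^2)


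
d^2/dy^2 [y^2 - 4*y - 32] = 2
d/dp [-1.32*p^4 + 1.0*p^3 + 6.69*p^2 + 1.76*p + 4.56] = -5.28*p^3 + 3.0*p^2 + 13.38*p + 1.76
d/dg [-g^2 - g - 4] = -2*g - 1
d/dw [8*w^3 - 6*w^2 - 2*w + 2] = 24*w^2 - 12*w - 2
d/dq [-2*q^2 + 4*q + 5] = 4 - 4*q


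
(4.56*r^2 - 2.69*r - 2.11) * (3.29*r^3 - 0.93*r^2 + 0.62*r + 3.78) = 15.0024*r^5 - 13.0909*r^4 - 1.613*r^3 + 17.5313*r^2 - 11.4764*r - 7.9758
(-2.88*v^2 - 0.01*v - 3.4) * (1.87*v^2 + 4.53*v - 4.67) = -5.3856*v^4 - 13.0651*v^3 + 7.0463*v^2 - 15.3553*v + 15.878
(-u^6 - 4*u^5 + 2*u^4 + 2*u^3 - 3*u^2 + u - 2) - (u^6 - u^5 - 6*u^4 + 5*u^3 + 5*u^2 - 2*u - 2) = -2*u^6 - 3*u^5 + 8*u^4 - 3*u^3 - 8*u^2 + 3*u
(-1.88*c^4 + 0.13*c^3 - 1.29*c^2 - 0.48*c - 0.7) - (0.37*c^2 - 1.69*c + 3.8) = -1.88*c^4 + 0.13*c^3 - 1.66*c^2 + 1.21*c - 4.5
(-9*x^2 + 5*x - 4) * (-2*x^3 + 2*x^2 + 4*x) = 18*x^5 - 28*x^4 - 18*x^3 + 12*x^2 - 16*x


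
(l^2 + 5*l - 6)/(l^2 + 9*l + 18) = (l - 1)/(l + 3)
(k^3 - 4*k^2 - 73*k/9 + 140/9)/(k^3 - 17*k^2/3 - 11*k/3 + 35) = (k - 4/3)/(k - 3)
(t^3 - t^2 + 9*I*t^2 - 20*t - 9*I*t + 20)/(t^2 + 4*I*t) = t - 1 + 5*I - 5*I/t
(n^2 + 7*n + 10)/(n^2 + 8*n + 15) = (n + 2)/(n + 3)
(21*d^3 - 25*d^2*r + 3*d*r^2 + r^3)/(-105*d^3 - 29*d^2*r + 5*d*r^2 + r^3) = (3*d^2 - 4*d*r + r^2)/(-15*d^2 - 2*d*r + r^2)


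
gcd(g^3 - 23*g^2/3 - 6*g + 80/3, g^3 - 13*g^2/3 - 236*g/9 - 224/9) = g - 8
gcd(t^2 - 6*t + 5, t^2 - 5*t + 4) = t - 1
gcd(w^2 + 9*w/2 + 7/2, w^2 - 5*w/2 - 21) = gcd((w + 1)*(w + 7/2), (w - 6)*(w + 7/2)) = w + 7/2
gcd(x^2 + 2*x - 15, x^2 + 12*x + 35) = x + 5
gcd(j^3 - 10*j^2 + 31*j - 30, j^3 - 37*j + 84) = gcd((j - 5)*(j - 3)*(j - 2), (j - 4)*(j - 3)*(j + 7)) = j - 3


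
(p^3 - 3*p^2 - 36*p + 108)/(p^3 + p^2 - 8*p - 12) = (p^2 - 36)/(p^2 + 4*p + 4)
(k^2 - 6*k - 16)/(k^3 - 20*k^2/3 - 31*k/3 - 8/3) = 3*(k + 2)/(3*k^2 + 4*k + 1)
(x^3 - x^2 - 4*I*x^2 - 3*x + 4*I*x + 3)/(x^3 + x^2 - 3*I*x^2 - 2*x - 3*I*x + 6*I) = (x - I)/(x + 2)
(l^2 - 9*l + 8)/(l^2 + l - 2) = (l - 8)/(l + 2)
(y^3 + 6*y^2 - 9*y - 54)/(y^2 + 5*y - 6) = (y^2 - 9)/(y - 1)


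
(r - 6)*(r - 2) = r^2 - 8*r + 12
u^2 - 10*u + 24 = (u - 6)*(u - 4)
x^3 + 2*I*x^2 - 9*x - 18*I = (x - 3)*(x + 3)*(x + 2*I)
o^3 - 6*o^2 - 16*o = o*(o - 8)*(o + 2)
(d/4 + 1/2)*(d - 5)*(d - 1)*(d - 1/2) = d^4/4 - 9*d^3/8 - 5*d^2/4 + 27*d/8 - 5/4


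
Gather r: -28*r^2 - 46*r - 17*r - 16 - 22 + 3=-28*r^2 - 63*r - 35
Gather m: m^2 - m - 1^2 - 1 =m^2 - m - 2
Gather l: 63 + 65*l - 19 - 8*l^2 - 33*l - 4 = -8*l^2 + 32*l + 40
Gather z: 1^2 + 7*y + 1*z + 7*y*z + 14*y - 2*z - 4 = 21*y + z*(7*y - 1) - 3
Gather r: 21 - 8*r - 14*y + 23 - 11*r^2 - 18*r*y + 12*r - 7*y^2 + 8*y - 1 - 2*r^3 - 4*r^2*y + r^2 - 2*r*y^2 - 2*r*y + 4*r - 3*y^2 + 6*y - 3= -2*r^3 + r^2*(-4*y - 10) + r*(-2*y^2 - 20*y + 8) - 10*y^2 + 40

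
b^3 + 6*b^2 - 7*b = b*(b - 1)*(b + 7)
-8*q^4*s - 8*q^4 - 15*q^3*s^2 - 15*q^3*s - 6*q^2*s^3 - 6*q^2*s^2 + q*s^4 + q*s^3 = (-8*q + s)*(q + s)^2*(q*s + q)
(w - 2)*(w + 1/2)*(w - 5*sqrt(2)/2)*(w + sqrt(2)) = w^4 - 3*sqrt(2)*w^3/2 - 3*w^3/2 - 6*w^2 + 9*sqrt(2)*w^2/4 + 3*sqrt(2)*w/2 + 15*w/2 + 5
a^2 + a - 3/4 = (a - 1/2)*(a + 3/2)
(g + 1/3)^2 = g^2 + 2*g/3 + 1/9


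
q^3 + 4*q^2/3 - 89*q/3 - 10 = (q - 5)*(q + 1/3)*(q + 6)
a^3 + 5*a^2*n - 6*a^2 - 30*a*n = a*(a - 6)*(a + 5*n)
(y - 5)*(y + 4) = y^2 - y - 20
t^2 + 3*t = t*(t + 3)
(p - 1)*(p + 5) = p^2 + 4*p - 5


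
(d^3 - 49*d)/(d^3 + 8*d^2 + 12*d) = (d^2 - 49)/(d^2 + 8*d + 12)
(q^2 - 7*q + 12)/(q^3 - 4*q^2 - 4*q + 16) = (q - 3)/(q^2 - 4)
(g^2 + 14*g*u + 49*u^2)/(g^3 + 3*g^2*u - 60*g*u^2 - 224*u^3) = (-g - 7*u)/(-g^2 + 4*g*u + 32*u^2)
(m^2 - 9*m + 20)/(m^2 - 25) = (m - 4)/(m + 5)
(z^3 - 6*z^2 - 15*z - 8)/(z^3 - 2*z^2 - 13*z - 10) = (z^2 - 7*z - 8)/(z^2 - 3*z - 10)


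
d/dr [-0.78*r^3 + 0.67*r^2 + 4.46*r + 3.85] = -2.34*r^2 + 1.34*r + 4.46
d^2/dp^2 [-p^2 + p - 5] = -2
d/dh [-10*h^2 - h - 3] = -20*h - 1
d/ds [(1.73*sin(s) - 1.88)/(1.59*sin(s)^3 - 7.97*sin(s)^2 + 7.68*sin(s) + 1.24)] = (-5.5014*sin(s)^3 + 22.7557*sin(s)^2 - 29.9672*sin(s) + 16.5836)*cos(s)/(2.5281*sin(s)^6 - 25.3446*sin(s)^5 + 87.9433*sin(s)^4 - 118.476*sin(s)^3 + 39.2168*sin(s)^2 + 19.0464*sin(s) + 1.5376)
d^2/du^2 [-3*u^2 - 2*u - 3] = -6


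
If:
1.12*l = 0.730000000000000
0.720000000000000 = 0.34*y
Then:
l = 0.65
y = 2.12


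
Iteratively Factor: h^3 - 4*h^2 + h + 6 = (h - 2)*(h^2 - 2*h - 3) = (h - 3)*(h - 2)*(h + 1)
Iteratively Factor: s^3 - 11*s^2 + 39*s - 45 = (s - 5)*(s^2 - 6*s + 9) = (s - 5)*(s - 3)*(s - 3)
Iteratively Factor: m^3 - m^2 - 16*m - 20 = (m + 2)*(m^2 - 3*m - 10) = (m - 5)*(m + 2)*(m + 2)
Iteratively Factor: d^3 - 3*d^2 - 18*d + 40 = (d - 5)*(d^2 + 2*d - 8) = (d - 5)*(d - 2)*(d + 4)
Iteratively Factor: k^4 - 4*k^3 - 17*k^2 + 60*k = (k - 3)*(k^3 - k^2 - 20*k) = k*(k - 3)*(k^2 - k - 20) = k*(k - 3)*(k + 4)*(k - 5)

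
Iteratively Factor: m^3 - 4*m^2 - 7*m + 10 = (m - 5)*(m^2 + m - 2) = (m - 5)*(m - 1)*(m + 2)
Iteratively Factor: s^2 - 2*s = (s - 2)*(s)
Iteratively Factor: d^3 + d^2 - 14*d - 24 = (d + 2)*(d^2 - d - 12) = (d + 2)*(d + 3)*(d - 4)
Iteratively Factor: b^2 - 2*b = (b - 2)*(b)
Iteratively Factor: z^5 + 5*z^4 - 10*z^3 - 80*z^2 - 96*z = (z + 2)*(z^4 + 3*z^3 - 16*z^2 - 48*z) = (z + 2)*(z + 4)*(z^3 - z^2 - 12*z) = (z + 2)*(z + 3)*(z + 4)*(z^2 - 4*z) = z*(z + 2)*(z + 3)*(z + 4)*(z - 4)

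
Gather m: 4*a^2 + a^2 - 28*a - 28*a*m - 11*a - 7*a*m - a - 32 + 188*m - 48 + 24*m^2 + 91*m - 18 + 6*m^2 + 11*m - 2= 5*a^2 - 40*a + 30*m^2 + m*(290 - 35*a) - 100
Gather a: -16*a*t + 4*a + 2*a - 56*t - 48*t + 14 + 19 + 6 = a*(6 - 16*t) - 104*t + 39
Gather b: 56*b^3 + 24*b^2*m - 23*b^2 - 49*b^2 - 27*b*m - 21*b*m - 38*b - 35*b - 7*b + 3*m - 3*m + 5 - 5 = 56*b^3 + b^2*(24*m - 72) + b*(-48*m - 80)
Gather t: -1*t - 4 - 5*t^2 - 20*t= -5*t^2 - 21*t - 4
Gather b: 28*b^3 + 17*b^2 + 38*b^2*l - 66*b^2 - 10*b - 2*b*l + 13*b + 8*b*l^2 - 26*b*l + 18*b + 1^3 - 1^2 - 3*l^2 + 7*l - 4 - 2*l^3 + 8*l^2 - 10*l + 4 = 28*b^3 + b^2*(38*l - 49) + b*(8*l^2 - 28*l + 21) - 2*l^3 + 5*l^2 - 3*l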